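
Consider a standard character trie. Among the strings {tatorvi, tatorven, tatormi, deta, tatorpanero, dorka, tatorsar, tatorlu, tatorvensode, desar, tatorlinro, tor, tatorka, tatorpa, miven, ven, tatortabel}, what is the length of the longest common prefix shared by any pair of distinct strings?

The deepest shared node is where two words last agree before diverging.
"tatorven" and "tatorvensode" agree on "tatorven" (8 characters) before diverging; nothing deeper is shared.
Longest shared-prefix length: 8

8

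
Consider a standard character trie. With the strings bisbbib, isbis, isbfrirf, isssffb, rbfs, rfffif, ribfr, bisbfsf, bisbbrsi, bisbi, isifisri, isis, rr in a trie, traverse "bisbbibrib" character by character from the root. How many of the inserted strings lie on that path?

1

Traverse "bisbbibrib" character by character; count nodes along the way that are marked as word ends.
Prefixes of the query that are stored words: "bisbbib"
Count: 1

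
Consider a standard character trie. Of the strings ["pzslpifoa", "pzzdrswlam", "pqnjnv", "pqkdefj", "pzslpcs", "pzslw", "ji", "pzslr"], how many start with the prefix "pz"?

5

Filter for entries beginning with "pz":
Words under "pz": pzslpcs, pzslpifoa, pzslr, pzslw, pzzdrswlam
Count: 5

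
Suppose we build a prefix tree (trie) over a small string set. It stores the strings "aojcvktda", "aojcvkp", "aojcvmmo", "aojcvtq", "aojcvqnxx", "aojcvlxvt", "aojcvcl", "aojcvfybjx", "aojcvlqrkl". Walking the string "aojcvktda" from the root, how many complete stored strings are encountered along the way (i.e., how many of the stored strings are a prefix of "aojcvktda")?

1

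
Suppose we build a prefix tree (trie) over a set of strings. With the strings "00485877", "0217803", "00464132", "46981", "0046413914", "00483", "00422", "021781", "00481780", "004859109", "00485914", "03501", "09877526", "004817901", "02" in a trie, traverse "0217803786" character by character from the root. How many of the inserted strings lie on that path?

Walk "0217803786" from the root; an end-of-word marker is hit whenever a stored word is a prefix of "0217803786".
Prefixes of the query that are stored words: "02", "0217803"
Count: 2

2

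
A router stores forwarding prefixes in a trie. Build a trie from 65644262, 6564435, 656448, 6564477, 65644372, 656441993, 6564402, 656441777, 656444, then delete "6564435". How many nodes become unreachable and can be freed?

1

After clearing the end-marker at "6564435", prune upward until reaching a node still needed by another word.
The suffix "5" (1 node) is used only by "6564435"; the node for "656443" still has the child "7", so pruning stops there.
Nodes removed: 1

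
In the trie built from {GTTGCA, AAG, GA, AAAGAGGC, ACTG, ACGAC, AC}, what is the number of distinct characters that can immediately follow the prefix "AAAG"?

1

The children of the "AAAG" node are the distinct next characters among strings starting with "AAAG".
Distinct next characters after "AAAG": A.
That node has 1 child edge.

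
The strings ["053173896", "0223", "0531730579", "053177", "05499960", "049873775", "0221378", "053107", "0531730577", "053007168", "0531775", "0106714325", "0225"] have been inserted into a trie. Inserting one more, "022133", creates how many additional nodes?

1

The longest prefix of "022133" already in the trie is "02213" (length 5).
So 6 − 5 = 1 new nodes.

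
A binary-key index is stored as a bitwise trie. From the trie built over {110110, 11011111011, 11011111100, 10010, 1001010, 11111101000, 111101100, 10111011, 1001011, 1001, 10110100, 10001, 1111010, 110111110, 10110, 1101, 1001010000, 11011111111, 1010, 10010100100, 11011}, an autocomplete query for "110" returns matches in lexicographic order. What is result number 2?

11011

Filter for "110…" and sort: "1101", "11011", "110110", "110111110", "11011111011", "11011111100", "11011111111"
Position 2: 11011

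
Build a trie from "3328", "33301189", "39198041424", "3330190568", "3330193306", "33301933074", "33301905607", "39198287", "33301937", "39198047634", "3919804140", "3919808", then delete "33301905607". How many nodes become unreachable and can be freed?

A node on "33301905607"'s path can go only if nothing else ends at it or branches off below it.
The suffix "07" (2 nodes) is used only by "33301905607"; the node for "333019056" still has the child "8", so pruning stops there.
Nodes removed: 2

2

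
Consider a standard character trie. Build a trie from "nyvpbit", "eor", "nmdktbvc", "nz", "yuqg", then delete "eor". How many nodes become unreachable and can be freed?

After clearing the end-marker at "eor", prune upward until reaching a node still needed by another word.
No other word shares any prefix with "eor", so all 3 of its nodes go.
Nodes removed: 3

3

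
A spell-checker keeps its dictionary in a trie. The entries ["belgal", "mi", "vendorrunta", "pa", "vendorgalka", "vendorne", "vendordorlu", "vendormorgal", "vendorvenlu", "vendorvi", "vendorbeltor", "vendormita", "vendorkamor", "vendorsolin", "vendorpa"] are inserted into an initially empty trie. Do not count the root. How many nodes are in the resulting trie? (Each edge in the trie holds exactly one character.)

For each word, the new-node count is its length minus the longest prefix already in the trie:
  "belgal" → 6 new (b, e, l, g, a, l)
  "mi" → 2 new (m, i)
  "vendorrunta" → 11 new (v, e, n, d, o, r, r, u, n, t, a)
  "pa" → 2 new (p, a)
  "vendorgalka" → prefix "vendor" already present; 5 new (g, a, l, k, a)
  "vendorne" → prefix "vendor" already present; 2 new (n, e)
  "vendordorlu" → prefix "vendor" already present; 5 new (d, o, r, l, u)
  "vendormorgal" → prefix "vendor" already present; 6 new (m, o, r, g, a, l)
  "vendorvenlu" → prefix "vendor" already present; 5 new (v, e, n, l, u)
  "vendorvi" → prefix "vendorv" already present; 1 new (i)
  "vendorbeltor" → prefix "vendor" already present; 6 new (b, e, l, t, o, r)
  "vendormita" → prefix "vendorm" already present; 3 new (i, t, a)
  "vendorkamor" → prefix "vendor" already present; 5 new (k, a, m, o, r)
  "vendorsolin" → prefix "vendor" already present; 5 new (s, o, l, i, n)
  "vendorpa" → prefix "vendor" already present; 2 new (p, a)
Total nodes = 6 + 2 + 11 + 2 + 5 + 2 + 5 + 6 + 5 + 1 + 6 + 3 + 5 + 5 + 2 = 66

66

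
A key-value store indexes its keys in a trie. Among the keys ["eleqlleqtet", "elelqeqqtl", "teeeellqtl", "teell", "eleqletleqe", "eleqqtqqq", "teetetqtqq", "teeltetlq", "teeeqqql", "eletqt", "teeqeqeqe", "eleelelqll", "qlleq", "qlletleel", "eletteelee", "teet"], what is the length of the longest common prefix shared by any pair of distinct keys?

The deepest shared node is where two words last agree before diverging.
"eleqletleqe" and "eleqlleqtet" agree on "eleql" (5 characters) before diverging; nothing deeper is shared.
Longest shared-prefix length: 5

5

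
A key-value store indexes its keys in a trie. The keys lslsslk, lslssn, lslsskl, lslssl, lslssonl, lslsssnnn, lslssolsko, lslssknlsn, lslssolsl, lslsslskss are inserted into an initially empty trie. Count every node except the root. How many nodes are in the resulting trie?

30

For each word, the new-node count is its length minus the longest prefix already in the trie:
  "lslsslk" → 7 new (l, s, l, s, s, l, k)
  "lslssn" → prefix "lslss" already present; 1 new (n)
  "lslsskl" → prefix "lslss" already present; 2 new (k, l)
  "lslssl" → prefix "lslssl" already present; 0 new (none)
  "lslssonl" → prefix "lslss" already present; 3 new (o, n, l)
  "lslsssnnn" → prefix "lslss" already present; 4 new (s, n, n, n)
  "lslssolsko" → prefix "lslsso" already present; 4 new (l, s, k, o)
  "lslssknlsn" → prefix "lslssk" already present; 4 new (n, l, s, n)
  "lslssolsl" → prefix "lslssols" already present; 1 new (l)
  "lslsslskss" → prefix "lslssl" already present; 4 new (s, k, s, s)
Total nodes = 7 + 1 + 2 + 0 + 3 + 4 + 4 + 4 + 1 + 4 = 30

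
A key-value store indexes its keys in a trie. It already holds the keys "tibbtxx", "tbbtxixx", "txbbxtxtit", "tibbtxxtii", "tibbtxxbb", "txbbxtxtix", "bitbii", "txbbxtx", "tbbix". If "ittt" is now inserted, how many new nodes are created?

"ittt" shares no prefix with any stored word, so all 4 characters open new nodes.
4 − 0 = 4 new nodes.

4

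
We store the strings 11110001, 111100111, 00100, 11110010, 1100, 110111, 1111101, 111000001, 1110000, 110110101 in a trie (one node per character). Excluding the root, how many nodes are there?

35

For each word, the new-node count is its length minus the longest prefix already in the trie:
  "11110001" → 8 new (1, 1, 1, 1, 0, 0, 0, 1)
  "111100111" → prefix "111100" already present; 3 new (1, 1, 1)
  "00100" → 5 new (0, 0, 1, 0, 0)
  "11110010" → prefix "1111001" already present; 1 new (0)
  "1100" → prefix "11" already present; 2 new (0, 0)
  "110111" → prefix "110" already present; 3 new (1, 1, 1)
  "1111101" → prefix "1111" already present; 3 new (1, 0, 1)
  "111000001" → prefix "111" already present; 6 new (0, 0, 0, 0, 0, 1)
  "1110000" → prefix "1110000" already present; 0 new (none)
  "110110101" → prefix "11011" already present; 4 new (0, 1, 0, 1)
Total nodes = 8 + 3 + 5 + 1 + 2 + 3 + 3 + 6 + 0 + 4 = 35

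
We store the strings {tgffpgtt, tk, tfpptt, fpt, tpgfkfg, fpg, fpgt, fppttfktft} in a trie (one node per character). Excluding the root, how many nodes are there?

For each word, the new-node count is its length minus the longest prefix already in the trie:
  "tgffpgtt" → 8 new (t, g, f, f, p, g, t, t)
  "tk" → prefix "t" already present; 1 new (k)
  "tfpptt" → prefix "t" already present; 5 new (f, p, p, t, t)
  "fpt" → 3 new (f, p, t)
  "tpgfkfg" → prefix "t" already present; 6 new (p, g, f, k, f, g)
  "fpg" → prefix "fp" already present; 1 new (g)
  "fpgt" → prefix "fpg" already present; 1 new (t)
  "fppttfktft" → prefix "fp" already present; 8 new (p, t, t, f, k, t, f, t)
Total nodes = 8 + 1 + 5 + 3 + 6 + 1 + 1 + 8 = 33

33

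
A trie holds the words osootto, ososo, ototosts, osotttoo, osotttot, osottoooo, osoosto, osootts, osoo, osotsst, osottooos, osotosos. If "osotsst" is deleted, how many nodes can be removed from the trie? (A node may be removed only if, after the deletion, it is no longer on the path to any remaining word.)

Walk "osotsst" from the leaf back toward the root, removing each node that no remaining word uses.
The suffix "sst" (3 nodes) is used only by "osotsst"; the node for "osot" still has the child "t", so pruning stops there.
Nodes removed: 3

3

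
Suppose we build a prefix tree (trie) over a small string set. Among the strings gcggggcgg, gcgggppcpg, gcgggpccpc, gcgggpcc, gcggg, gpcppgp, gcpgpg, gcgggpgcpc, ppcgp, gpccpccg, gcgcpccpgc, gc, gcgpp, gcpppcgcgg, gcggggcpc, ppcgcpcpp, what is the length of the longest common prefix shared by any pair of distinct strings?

Look for the deepest trie node that still has at least two words in its subtree.
"gcgggpcc" and "gcgggpccpc" agree on "gcgggpcc" (8 characters) before diverging; nothing deeper is shared.
Longest shared-prefix length: 8

8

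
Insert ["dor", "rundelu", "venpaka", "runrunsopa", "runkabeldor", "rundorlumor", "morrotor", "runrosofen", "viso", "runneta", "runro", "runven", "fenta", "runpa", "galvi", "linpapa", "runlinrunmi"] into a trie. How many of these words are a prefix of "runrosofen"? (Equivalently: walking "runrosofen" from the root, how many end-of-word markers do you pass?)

Walk "runrosofen" from the root; an end-of-word marker is hit whenever a stored word is a prefix of "runrosofen".
Prefixes of the query that are stored words: "runro", "runrosofen"
Count: 2

2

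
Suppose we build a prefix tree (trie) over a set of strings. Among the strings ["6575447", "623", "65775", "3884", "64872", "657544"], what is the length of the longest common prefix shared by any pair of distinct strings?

6

The deepest shared node is where two words last agree before diverging.
"657544" and "6575447" agree on "657544" (6 characters) before diverging; nothing deeper is shared.
Longest shared-prefix length: 6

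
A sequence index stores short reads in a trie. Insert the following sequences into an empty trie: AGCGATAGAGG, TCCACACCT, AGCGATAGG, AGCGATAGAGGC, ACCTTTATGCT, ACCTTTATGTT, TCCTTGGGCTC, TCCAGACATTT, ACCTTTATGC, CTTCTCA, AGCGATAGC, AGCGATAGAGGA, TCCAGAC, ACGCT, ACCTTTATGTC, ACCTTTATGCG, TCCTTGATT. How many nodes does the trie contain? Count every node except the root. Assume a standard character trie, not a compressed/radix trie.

66

Insert word by word; a character creates a node only if that edge doesn't already exist:
  "AGCGATAGAGG" → 11 new (A, G, C, G, A, T, A, G, A, G, G)
  "TCCACACCT" → 9 new (T, C, C, A, C, A, C, C, T)
  "AGCGATAGG" → prefix "AGCGATAG" already present; 1 new (G)
  "AGCGATAGAGGC" → prefix "AGCGATAGAGG" already present; 1 new (C)
  "ACCTTTATGCT" → prefix "A" already present; 10 new (C, C, T, T, T, A, T, G, C, T)
  "ACCTTTATGTT" → prefix "ACCTTTATG" already present; 2 new (T, T)
  "TCCTTGGGCTC" → prefix "TCC" already present; 8 new (T, T, G, G, G, C, T, C)
  "TCCAGACATTT" → prefix "TCCA" already present; 7 new (G, A, C, A, T, T, T)
  "ACCTTTATGC" → prefix "ACCTTTATGC" already present; 0 new (none)
  "CTTCTCA" → 7 new (C, T, T, C, T, C, A)
  "AGCGATAGC" → prefix "AGCGATAG" already present; 1 new (C)
  "AGCGATAGAGGA" → prefix "AGCGATAGAGG" already present; 1 new (A)
  "TCCAGAC" → prefix "TCCAGAC" already present; 0 new (none)
  "ACGCT" → prefix "AC" already present; 3 new (G, C, T)
  "ACCTTTATGTC" → prefix "ACCTTTATGT" already present; 1 new (C)
  "ACCTTTATGCG" → prefix "ACCTTTATGC" already present; 1 new (G)
  "TCCTTGATT" → prefix "TCCTTG" already present; 3 new (A, T, T)
Total nodes = 11 + 9 + 1 + 1 + 10 + 2 + 8 + 7 + 0 + 7 + 1 + 1 + 0 + 3 + 1 + 1 + 3 = 66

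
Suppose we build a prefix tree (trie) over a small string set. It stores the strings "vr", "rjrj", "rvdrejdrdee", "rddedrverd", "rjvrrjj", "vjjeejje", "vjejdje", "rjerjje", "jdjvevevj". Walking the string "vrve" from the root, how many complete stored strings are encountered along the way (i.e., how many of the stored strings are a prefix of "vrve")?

1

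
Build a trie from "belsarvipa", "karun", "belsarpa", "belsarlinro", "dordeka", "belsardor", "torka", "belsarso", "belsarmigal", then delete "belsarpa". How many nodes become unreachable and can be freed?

2

Walk "belsarpa" from the leaf back toward the root, removing each node that no remaining word uses.
The suffix "pa" (2 nodes) is used only by "belsarpa"; the node for "belsar" still has the child "v", so pruning stops there.
Nodes removed: 2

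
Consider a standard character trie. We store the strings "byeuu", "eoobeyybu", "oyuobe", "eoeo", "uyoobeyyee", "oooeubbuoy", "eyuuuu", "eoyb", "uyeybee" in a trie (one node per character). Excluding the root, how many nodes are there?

53

Count nodes per top-level branch (shared prefixes stored once):
  'b'-branch (byeuu): 5 nodes
  'e'-branch (eoeo, eoobeyybu, eoyb, eyuuuu): 18 nodes
  'o'-branch (oooeubbuoy, oyuobe): 15 nodes
  'u'-branch (uyeybee, uyoobeyyee): 15 nodes
Sum: 53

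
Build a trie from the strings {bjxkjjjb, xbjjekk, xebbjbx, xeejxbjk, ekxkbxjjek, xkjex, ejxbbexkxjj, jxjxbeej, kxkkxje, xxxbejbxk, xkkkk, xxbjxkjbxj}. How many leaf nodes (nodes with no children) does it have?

Leaves are exactly the stored words that no other stored word extends.
Those words: "bjxkjjjb", "ejxbbexkxjj", "ekxkbxjjek", "jxjxbeej", "kxkkxje", "xbjjekk", "xebbjbx", "xeejxbjk", "xkjex", "xkkkk", "xxbjxkjbxj", "xxxbejbxk"
Leaf count: 12

12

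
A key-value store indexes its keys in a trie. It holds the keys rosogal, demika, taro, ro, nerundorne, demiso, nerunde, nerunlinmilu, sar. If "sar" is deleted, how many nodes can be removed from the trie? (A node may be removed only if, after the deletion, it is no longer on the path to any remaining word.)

3

Walk "sar" from the leaf back toward the root, removing each node that no remaining word uses.
No other word shares any prefix with "sar", so all 3 of its nodes go.
Nodes removed: 3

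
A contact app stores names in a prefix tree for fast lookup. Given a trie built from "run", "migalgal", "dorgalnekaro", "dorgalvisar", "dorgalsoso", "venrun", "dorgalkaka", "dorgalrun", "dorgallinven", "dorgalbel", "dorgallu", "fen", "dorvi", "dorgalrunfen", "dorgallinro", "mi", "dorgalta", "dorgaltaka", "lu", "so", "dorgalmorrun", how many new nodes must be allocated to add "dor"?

Every character of "dor" already lies on an existing path (it is a prefix of some stored word).
No new nodes are needed: 0.

0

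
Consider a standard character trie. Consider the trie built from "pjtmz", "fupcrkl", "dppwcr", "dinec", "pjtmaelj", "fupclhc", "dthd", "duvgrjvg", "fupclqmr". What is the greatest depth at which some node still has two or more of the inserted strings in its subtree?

5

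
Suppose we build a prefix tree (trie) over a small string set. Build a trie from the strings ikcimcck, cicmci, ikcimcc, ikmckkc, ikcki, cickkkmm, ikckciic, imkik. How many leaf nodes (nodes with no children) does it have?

A leaf is a node with no children — equivalently, the end of a word that is not a proper prefix of any other stored word.
Those words: "cickkkmm", "cicmci", "ikcimcck", "ikckciic", "ikcki", "ikmckkc", "imkik"
Leaf count: 7

7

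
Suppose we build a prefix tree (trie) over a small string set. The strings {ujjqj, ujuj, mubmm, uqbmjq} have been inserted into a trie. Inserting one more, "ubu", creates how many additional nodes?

"u" is already a path in the trie; the remaining "bu" must be added.
New nodes needed: |"ubu"| − 1 = 3 − 1 = 2.

2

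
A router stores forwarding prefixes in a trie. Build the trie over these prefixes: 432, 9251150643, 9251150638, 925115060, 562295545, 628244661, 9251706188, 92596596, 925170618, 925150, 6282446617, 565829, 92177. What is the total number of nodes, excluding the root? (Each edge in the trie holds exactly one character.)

55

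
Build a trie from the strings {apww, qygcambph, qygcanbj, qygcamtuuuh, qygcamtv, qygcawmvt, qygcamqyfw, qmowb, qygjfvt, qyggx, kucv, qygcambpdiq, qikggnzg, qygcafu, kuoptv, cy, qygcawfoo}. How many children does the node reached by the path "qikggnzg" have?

Walk "qikggnzg" from the root, arriving at one node.
No stored string extends past "qikggnzg".
That node has 0 child edges.

0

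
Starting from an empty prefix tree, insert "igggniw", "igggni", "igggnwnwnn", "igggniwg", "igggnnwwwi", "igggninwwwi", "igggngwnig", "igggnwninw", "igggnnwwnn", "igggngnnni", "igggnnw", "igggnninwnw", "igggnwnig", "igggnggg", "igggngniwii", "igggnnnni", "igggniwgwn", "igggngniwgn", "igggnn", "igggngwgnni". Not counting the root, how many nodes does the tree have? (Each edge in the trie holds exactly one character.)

60

Count nodes per top-level branch (shared prefixes stored once):
  'i'-branch (igggnggg, igggngniwgn, igggngniwii, igggngnnni, igggngwgnni, igggngwnig, igggni, igggninwwwi, igggniw, igggniwg, igggniwgwn, igggnn, igggnninwnw, igggnnnni, igggnnw, igggnnwwnn, igggnnwwwi, igggnwnig, igggnwninw, igggnwnwnn): 60 nodes
Sum: 60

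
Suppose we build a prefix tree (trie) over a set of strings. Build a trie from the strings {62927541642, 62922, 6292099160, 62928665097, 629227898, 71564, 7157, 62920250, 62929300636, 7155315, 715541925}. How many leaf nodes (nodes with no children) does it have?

Leaves are exactly the stored words that no other stored word extends.
Those words: "62920250", "6292099160", "629227898", "62927541642", "62928665097", "62929300636", "7155315", "715541925", "71564", "7157"
Leaf count: 10

10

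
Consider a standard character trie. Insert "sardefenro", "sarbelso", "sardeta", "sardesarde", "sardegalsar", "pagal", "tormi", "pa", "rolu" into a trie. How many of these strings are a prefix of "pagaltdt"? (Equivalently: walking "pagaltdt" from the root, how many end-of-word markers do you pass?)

2

Walk "pagaltdt" from the root; an end-of-word marker is hit whenever a stored word is a prefix of "pagaltdt".
Prefixes of the query that are stored words: "pa", "pagal"
Count: 2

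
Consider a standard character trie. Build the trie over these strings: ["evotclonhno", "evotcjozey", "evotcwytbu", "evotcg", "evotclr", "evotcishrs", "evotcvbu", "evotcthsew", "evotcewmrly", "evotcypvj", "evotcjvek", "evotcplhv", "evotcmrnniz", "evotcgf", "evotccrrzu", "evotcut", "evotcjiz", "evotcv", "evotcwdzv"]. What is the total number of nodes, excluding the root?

72

Count nodes per top-level branch (shared prefixes stored once):
  'e'-branch (evotccrrzu, evotcewmrly, evotcg, evotcgf, evotcishrs, evotcjiz, evotcjozey, evotcjvek, evotclonhno, evotclr, evotcmrnniz, evotcplhv, evotcthsew, evotcut, evotcv, evotcvbu, evotcwdzv, evotcwytbu, evotcypvj): 72 nodes
Sum: 72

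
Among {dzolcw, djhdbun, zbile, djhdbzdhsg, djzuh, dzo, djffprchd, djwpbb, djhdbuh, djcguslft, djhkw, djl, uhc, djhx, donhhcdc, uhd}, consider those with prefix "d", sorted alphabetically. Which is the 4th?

djhdbun

DFS of the "d" subtree visits, in order: "djcguslft", "djffprchd", "djhdbuh", "djhdbun", "djhdbzdhsg", "djhkw", "djhx", "djl", "djwpbb", "djzuh", "donhhcdc", "dzo", "dzolcw"
Position 4: djhdbun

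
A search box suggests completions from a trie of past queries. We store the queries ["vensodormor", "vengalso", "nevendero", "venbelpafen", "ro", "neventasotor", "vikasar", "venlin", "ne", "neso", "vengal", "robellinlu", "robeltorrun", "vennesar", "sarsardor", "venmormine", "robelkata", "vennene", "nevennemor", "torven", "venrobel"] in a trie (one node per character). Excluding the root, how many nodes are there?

Trace insertions, counting only characters that open a new branch:
  "vensodormor" → 11 new (v, e, n, s, o, d, o, r, m, o, r)
  "vengalso" → prefix "ven" already present; 5 new (g, a, l, s, o)
  "nevendero" → 9 new (n, e, v, e, n, d, e, r, o)
  "venbelpafen" → prefix "ven" already present; 8 new (b, e, l, p, a, f, e, n)
  "ro" → 2 new (r, o)
  "neventasotor" → prefix "neven" already present; 7 new (t, a, s, o, t, o, r)
  "vikasar" → prefix "v" already present; 6 new (i, k, a, s, a, r)
  "venlin" → prefix "ven" already present; 3 new (l, i, n)
  "ne" → prefix "ne" already present; 0 new (none)
  "neso" → prefix "ne" already present; 2 new (s, o)
  "vengal" → prefix "vengal" already present; 0 new (none)
  "robellinlu" → prefix "ro" already present; 8 new (b, e, l, l, i, n, l, u)
  "robeltorrun" → prefix "robel" already present; 6 new (t, o, r, r, u, n)
  "vennesar" → prefix "ven" already present; 5 new (n, e, s, a, r)
  "sarsardor" → 9 new (s, a, r, s, a, r, d, o, r)
  "venmormine" → prefix "ven" already present; 7 new (m, o, r, m, i, n, e)
  "robelkata" → prefix "robel" already present; 4 new (k, a, t, a)
  "vennene" → prefix "venne" already present; 2 new (n, e)
  "nevennemor" → prefix "neven" already present; 5 new (n, e, m, o, r)
  "torven" → 6 new (t, o, r, v, e, n)
  "venrobel" → prefix "ven" already present; 5 new (r, o, b, e, l)
Total nodes = 11 + 5 + 9 + 8 + 2 + 7 + 6 + 3 + 0 + 2 + 0 + 8 + 6 + 5 + 9 + 7 + 4 + 2 + 5 + 6 + 5 = 110

110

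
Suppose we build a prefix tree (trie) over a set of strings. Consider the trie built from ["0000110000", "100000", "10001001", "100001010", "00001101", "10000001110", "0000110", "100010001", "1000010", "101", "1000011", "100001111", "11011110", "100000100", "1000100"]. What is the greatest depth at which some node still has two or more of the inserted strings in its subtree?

The deepest shared node is where two words last agree before diverging.
"0000110" and "0000110000" agree on "0000110" (7 characters) before diverging; nothing deeper is shared.
Longest shared-prefix length: 7

7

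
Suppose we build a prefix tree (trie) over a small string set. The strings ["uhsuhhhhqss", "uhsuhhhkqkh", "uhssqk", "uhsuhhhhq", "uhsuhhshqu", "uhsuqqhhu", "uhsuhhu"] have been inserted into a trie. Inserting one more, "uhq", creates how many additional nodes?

"uh" is already a path in the trie; the remaining "q" must be added.
So 3 − 2 = 1 new nodes.

1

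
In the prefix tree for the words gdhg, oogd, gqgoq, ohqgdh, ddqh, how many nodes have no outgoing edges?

Leaves are exactly the stored words that no other stored word extends.
Those words: "ddqh", "gdhg", "gqgoq", "ohqgdh", "oogd"
Leaf count: 5

5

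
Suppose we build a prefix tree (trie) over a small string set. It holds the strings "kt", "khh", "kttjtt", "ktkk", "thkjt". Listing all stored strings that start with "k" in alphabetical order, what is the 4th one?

DFS of the "k" subtree visits, in order: "khh", "kt", "ktkk", "kttjtt"
Position 4: kttjtt

kttjtt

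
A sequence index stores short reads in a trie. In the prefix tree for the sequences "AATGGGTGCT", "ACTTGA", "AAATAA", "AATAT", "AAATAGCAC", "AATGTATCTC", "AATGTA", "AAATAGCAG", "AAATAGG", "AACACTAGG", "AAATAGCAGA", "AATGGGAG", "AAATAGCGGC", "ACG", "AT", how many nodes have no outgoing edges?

13

Leaves are exactly the stored words that no other stored word extends.
Those words: "AAATAA", "AAATAGCAC", "AAATAGCAGA", "AAATAGCGGC", "AAATAGG", "AACACTAGG", "AATAT", "AATGGGAG", "AATGGGTGCT", "AATGTATCTC", "ACG", "ACTTGA", "AT"
Leaf count: 13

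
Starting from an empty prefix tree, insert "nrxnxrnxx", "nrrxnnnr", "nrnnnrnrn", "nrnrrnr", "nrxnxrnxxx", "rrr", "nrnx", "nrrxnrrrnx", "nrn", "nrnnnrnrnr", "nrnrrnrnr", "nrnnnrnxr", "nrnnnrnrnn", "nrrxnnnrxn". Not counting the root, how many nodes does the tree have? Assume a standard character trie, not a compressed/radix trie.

Trace insertions, counting only characters that open a new branch:
  "nrxnxrnxx" → 9 new (n, r, x, n, x, r, n, x, x)
  "nrrxnnnr" → prefix "nr" already present; 6 new (r, x, n, n, n, r)
  "nrnnnrnrn" → prefix "nr" already present; 7 new (n, n, n, r, n, r, n)
  "nrnrrnr" → prefix "nrn" already present; 4 new (r, r, n, r)
  "nrxnxrnxxx" → prefix "nrxnxrnxx" already present; 1 new (x)
  "rrr" → 3 new (r, r, r)
  "nrnx" → prefix "nrn" already present; 1 new (x)
  "nrrxnrrrnx" → prefix "nrrxn" already present; 5 new (r, r, r, n, x)
  "nrn" → prefix "nrn" already present; 0 new (none)
  "nrnnnrnrnr" → prefix "nrnnnrnrn" already present; 1 new (r)
  "nrnrrnrnr" → prefix "nrnrrnr" already present; 2 new (n, r)
  "nrnnnrnxr" → prefix "nrnnnrn" already present; 2 new (x, r)
  "nrnnnrnrnn" → prefix "nrnnnrnrn" already present; 1 new (n)
  "nrrxnnnrxn" → prefix "nrrxnnnr" already present; 2 new (x, n)
Total nodes = 9 + 6 + 7 + 4 + 1 + 3 + 1 + 5 + 0 + 1 + 2 + 2 + 1 + 2 = 44

44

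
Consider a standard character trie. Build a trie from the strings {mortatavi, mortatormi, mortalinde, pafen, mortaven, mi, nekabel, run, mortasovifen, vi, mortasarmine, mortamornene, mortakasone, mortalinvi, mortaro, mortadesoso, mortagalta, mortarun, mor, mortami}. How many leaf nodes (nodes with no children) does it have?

19

Leaves are exactly the stored words that no other stored word extends.
Those words: "mi", "mortadesoso", "mortagalta", "mortakasone", "mortalinde", "mortalinvi", "mortami", "mortamornene", "mortaro", "mortarun", "mortasarmine", "mortasovifen", "mortatavi", "mortatormi", "mortaven", "nekabel", "pafen", "run", "vi"
Leaf count: 19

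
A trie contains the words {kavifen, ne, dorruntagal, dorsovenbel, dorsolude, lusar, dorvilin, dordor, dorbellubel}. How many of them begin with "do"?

Walk to "do"; the words in its subtree are exactly those with that prefix.
Matches: "dorbellubel", "dordor", "dorruntagal", "dorsolude", "dorsovenbel", "dorvilin"
Count: 6

6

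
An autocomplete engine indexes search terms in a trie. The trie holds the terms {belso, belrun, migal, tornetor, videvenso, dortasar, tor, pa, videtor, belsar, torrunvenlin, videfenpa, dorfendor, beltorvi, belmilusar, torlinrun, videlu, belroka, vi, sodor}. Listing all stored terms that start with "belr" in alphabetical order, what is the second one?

belrun

Words with prefix "belr", in lexicographic order: "belroka", "belrun"
The 2nd is belrun.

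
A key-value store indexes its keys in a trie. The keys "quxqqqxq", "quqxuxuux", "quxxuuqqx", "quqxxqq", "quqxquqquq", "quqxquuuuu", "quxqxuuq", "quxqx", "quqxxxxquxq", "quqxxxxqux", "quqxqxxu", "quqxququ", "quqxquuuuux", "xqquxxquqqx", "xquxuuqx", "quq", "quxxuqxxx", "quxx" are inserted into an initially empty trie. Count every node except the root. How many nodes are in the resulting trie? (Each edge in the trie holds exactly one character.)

70

For each word, the new-node count is its length minus the longest prefix already in the trie:
  "quxqqqxq" → 8 new (q, u, x, q, q, q, x, q)
  "quqxuxuux" → prefix "qu" already present; 7 new (q, x, u, x, u, u, x)
  "quxxuuqqx" → prefix "qux" already present; 6 new (x, u, u, q, q, x)
  "quqxxqq" → prefix "quqx" already present; 3 new (x, q, q)
  "quqxquqquq" → prefix "quqx" already present; 6 new (q, u, q, q, u, q)
  "quqxquuuuu" → prefix "quqxqu" already present; 4 new (u, u, u, u)
  "quxqxuuq" → prefix "quxq" already present; 4 new (x, u, u, q)
  "quxqx" → prefix "quxqx" already present; 0 new (none)
  "quqxxxxquxq" → prefix "quqxx" already present; 6 new (x, x, q, u, x, q)
  "quqxxxxqux" → prefix "quqxxxxqux" already present; 0 new (none)
  "quqxqxxu" → prefix "quqxq" already present; 3 new (x, x, u)
  "quqxququ" → prefix "quqxquq" already present; 1 new (u)
  "quqxquuuuux" → prefix "quqxquuuuu" already present; 1 new (x)
  "xqquxxquqqx" → 11 new (x, q, q, u, x, x, q, u, q, q, x)
  "xquxuuqx" → prefix "xq" already present; 6 new (u, x, u, u, q, x)
  "quq" → prefix "quq" already present; 0 new (none)
  "quxxuqxxx" → prefix "quxxu" already present; 4 new (q, x, x, x)
  "quxx" → prefix "quxx" already present; 0 new (none)
Total nodes = 8 + 7 + 6 + 3 + 6 + 4 + 4 + 0 + 6 + 0 + 3 + 1 + 1 + 11 + 6 + 0 + 4 + 0 = 70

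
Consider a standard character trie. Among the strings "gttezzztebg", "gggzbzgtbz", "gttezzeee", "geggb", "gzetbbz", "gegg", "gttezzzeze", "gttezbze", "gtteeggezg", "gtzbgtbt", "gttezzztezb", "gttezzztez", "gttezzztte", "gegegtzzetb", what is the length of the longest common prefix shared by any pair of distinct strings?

10

Equivalently: take the maximum, over all pairs, of their longest common prefix length.
e.g. "gttezzztez" and "gttezzztezb" share the prefix "gttezzztez" of length 10; no pair shares a longer one.
Longest shared-prefix length: 10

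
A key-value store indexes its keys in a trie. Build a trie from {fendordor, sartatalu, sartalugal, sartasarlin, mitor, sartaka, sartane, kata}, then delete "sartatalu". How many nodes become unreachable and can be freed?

A node on "sartatalu"'s path can go only if nothing else ends at it or branches off below it.
The suffix "talu" (4 nodes) is used only by "sartatalu"; the node for "sarta" still has the child "l", so pruning stops there.
Nodes removed: 4

4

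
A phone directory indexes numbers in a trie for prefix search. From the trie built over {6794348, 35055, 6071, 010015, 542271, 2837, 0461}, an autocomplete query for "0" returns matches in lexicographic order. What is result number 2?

Filter for "0…" and sort: "010015", "0461"
The 2nd is 0461.

0461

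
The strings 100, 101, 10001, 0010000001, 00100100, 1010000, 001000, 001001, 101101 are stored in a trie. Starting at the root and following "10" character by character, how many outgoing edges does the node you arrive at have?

2

The children of the "10" node are the distinct next characters among strings starting with "10".
Characters that immediately follow "10" among the stored strings: {0, 1}.
That node has 2 child edges.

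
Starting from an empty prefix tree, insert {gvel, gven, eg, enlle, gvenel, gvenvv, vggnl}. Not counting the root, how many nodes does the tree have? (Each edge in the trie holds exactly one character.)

20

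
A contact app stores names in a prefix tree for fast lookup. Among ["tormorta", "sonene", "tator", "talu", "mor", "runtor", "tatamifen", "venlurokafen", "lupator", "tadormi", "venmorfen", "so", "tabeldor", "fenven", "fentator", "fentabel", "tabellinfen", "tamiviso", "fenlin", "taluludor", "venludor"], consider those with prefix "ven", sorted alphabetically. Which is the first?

venludor

Words with prefix "ven", in lexicographic order: "venludor", "venlurokafen", "venmorfen"
Position 1: venludor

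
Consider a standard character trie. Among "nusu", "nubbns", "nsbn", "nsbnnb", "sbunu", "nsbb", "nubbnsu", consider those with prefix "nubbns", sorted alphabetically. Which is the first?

nubbns

DFS of the "nubbns" subtree visits, in order: "nubbns", "nubbnsu"
The 1st is nubbns.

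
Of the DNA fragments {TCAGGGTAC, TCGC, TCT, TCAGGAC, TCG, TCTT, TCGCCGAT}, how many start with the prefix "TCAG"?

2

Filter for entries beginning with "TCAG":
Words under "TCAG": TCAGGAC, TCAGGGTAC
Count: 2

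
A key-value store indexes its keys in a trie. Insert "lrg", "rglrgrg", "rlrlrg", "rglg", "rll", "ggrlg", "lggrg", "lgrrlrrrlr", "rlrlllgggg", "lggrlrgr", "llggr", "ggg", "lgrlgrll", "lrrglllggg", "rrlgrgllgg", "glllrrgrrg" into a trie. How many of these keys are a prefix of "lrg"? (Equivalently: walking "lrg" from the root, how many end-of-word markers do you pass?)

Walk "lrg" from the root; an end-of-word marker is hit whenever a stored word is a prefix of "lrg".
Prefixes of the query that are stored words: "lrg"
Count: 1

1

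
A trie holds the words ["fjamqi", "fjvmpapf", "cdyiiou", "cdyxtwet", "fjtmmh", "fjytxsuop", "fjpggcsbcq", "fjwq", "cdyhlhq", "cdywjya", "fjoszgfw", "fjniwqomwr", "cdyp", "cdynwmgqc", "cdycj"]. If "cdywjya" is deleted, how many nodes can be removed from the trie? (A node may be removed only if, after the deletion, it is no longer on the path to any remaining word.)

A node on "cdywjya"'s path can go only if nothing else ends at it or branches off below it.
The suffix "wjya" (4 nodes) is used only by "cdywjya"; the node for "cdy" still has the child "i", so pruning stops there.
Nodes removed: 4

4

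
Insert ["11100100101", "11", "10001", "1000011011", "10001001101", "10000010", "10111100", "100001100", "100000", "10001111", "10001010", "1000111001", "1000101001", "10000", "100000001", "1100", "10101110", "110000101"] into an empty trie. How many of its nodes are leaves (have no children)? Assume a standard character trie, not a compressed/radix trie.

12

Leaves are exactly the stored words that no other stored word extends.
Those words: "100000001", "10000010", "100001100", "1000011011", "10001001101", "1000101001", "1000111001", "10001111", "10101110", "10111100", "110000101", "11100100101"
Leaf count: 12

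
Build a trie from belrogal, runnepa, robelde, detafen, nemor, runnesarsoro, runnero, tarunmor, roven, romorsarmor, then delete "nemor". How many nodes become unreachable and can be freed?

Walk "nemor" from the leaf back toward the root, removing each node that no remaining word uses.
No other word shares any prefix with "nemor", so all 5 of its nodes go.
Nodes removed: 5

5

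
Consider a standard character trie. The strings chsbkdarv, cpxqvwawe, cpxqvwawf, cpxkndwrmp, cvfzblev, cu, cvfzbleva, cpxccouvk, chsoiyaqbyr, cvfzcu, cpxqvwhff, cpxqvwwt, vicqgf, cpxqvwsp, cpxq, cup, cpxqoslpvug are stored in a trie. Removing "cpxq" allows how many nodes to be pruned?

0

Walk "cpxq" from the leaf back toward the root, removing each node that no remaining word uses.
Every node on "cpxq" is still needed (e.g. by "cpxqvwawe"), so nothing is freed.
Nodes removed: 0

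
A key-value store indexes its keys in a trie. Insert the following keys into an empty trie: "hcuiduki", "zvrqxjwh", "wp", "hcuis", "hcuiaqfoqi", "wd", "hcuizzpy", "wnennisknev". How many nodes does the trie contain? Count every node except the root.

Trie structure (* marks end of a word):
(root)
├─ h
│  └─ c
│     └─ u
│        └─ i
│           ├─ a
│           │  └─ q
│           │     └─ f
│           │        └─ o
│           │           └─ q
│           │              └─ i *
│           ├─ d
│           │  └─ u
│           │     └─ k
│           │        └─ i *
│           ├─ s *
│           └─ z
│              └─ z
│                 └─ p
│                    └─ y *
├─ w
│  ├─ d *
│  ├─ n
│  │  └─ e
│  │     └─ n
│  │        └─ n
│  │           └─ i
│  │              └─ s
│  │                 └─ k
│  │                    └─ n
│  │                       └─ e
│  │                          └─ v *
│  └─ p *
└─ z
   └─ v
      └─ r
         └─ q
            └─ x
               └─ j
                  └─ w
                     └─ h *
Counting every labelled node above: 40.

40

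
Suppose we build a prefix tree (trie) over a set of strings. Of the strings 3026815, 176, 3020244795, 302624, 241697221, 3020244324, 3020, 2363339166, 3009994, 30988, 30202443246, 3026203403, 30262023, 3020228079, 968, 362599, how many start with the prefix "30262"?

Traverse to the node for "30262", then collect every word in that subtree.
Words under "30262": 30262023, 3026203403, 302624
Count: 3

3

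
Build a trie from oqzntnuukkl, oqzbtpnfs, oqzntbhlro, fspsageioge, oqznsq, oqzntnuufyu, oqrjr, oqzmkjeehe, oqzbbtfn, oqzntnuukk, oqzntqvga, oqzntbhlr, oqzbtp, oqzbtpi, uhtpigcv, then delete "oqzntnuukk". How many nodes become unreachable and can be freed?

After clearing the end-marker at "oqzntnuukk", prune upward until reaching a node still needed by another word.
Every node on "oqzntnuukk" is still needed (e.g. by "oqzntnuukkl"), so nothing is freed.
Nodes removed: 0

0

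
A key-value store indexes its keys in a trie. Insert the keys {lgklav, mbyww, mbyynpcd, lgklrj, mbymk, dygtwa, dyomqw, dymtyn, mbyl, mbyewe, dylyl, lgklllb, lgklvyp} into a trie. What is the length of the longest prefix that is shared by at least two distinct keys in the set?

4

The deepest shared node is where two words last agree before diverging.
e.g. "lgklav" and "lgklllb" share the prefix "lgkl" of length 4; no pair shares a longer one.
Longest shared-prefix length: 4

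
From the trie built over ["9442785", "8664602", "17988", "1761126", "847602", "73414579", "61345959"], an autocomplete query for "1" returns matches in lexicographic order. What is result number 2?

17988

Filter for "1…" and sort: "1761126", "17988"
Position 2: 17988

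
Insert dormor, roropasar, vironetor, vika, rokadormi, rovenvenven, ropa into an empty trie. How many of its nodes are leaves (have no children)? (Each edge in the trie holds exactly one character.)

7

Leaves are exactly the stored words that no other stored word extends.
Those words: "dormor", "rokadormi", "ropa", "roropasar", "rovenvenven", "vika", "vironetor"
Leaf count: 7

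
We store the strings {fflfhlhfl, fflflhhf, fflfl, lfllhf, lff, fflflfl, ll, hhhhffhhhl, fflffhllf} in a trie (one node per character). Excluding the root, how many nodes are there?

38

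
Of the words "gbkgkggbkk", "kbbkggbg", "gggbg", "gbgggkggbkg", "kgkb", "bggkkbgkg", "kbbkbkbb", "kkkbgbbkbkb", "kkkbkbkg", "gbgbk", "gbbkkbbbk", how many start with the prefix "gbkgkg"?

Traverse to the node for "gbkgkg", then collect every word in that subtree.
Matches: "gbkgkggbkk"
Count: 1

1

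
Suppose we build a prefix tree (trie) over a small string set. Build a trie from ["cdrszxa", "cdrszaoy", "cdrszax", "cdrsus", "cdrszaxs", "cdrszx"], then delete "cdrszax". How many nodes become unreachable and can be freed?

0

A node on "cdrszax"'s path can go only if nothing else ends at it or branches off below it.
Every node on "cdrszax" is still needed (e.g. by "cdrszaxs"), so nothing is freed.
Nodes removed: 0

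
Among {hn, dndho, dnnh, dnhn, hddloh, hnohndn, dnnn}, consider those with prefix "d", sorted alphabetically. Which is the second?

dnhn

DFS of the "d" subtree visits, in order: "dndho", "dnhn", "dnnh", "dnnn"
Position 2: dnhn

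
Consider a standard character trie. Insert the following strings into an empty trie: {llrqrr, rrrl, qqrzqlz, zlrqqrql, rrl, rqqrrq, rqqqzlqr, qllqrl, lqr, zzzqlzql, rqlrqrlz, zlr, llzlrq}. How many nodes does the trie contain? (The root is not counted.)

60

For each word, the new-node count is its length minus the longest prefix already in the trie:
  "llrqrr" → 6 new (l, l, r, q, r, r)
  "rrrl" → 4 new (r, r, r, l)
  "qqrzqlz" → 7 new (q, q, r, z, q, l, z)
  "zlrqqrql" → 8 new (z, l, r, q, q, r, q, l)
  "rrl" → prefix "rr" already present; 1 new (l)
  "rqqrrq" → prefix "r" already present; 5 new (q, q, r, r, q)
  "rqqqzlqr" → prefix "rqq" already present; 5 new (q, z, l, q, r)
  "qllqrl" → prefix "q" already present; 5 new (l, l, q, r, l)
  "lqr" → prefix "l" already present; 2 new (q, r)
  "zzzqlzql" → prefix "z" already present; 7 new (z, z, q, l, z, q, l)
  "rqlrqrlz" → prefix "rq" already present; 6 new (l, r, q, r, l, z)
  "zlr" → prefix "zlr" already present; 0 new (none)
  "llzlrq" → prefix "ll" already present; 4 new (z, l, r, q)
Total nodes = 6 + 4 + 7 + 8 + 1 + 5 + 5 + 5 + 2 + 7 + 6 + 0 + 4 = 60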